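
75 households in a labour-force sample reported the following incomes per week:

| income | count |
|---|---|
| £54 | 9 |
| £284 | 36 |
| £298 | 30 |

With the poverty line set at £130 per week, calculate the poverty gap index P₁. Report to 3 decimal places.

Below z: 9×£54 (q = 9 of N = 75).
Normalized shortfalls: (130−54)/130 = 0.5846 (×9).
Sum of shortfalls = 5.261538; P₁ averages over all N: 5.261538 / 75 = 0.070.

0.070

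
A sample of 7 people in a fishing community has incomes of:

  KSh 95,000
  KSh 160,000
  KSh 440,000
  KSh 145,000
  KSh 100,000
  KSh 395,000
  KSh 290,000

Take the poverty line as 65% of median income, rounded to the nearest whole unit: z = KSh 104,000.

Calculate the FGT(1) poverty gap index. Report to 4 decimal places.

Incomes under z: KSh 95,000, KSh 100,000 (q = 2 of N = 7).
Shortfall ratios: (104000−95000)/104000 = 0.0865; (104000−100000)/104000 = 0.0385.
Σ = 0.125000. Dividing by the full population N = 7 gives P₁ = 0.0179.

0.0179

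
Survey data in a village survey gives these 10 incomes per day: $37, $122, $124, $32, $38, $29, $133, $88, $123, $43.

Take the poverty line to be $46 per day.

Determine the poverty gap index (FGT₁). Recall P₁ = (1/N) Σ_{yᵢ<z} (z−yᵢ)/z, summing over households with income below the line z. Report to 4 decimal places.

0.1109

Poor units: $29, $32, $37, $38, $43 (q = 5 of N = 10).
Relative gaps: (46−29)/46 = 0.3696; (46−32)/46 = 0.3043; (46−37)/46 = 0.1957; (46−38)/46 = 0.1739; (46−43)/46 = 0.0652.
Σ = 1.108696. Dividing by the full population N = 10 gives P₁ = 0.1109.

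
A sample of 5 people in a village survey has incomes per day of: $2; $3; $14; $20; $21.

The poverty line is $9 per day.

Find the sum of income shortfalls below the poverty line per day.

$13

Below the line: $2, $3 (q = 2 of N = 5).
Individual gaps: 9−2 = 7; 9−3 = 6.
Aggregate gap = $13.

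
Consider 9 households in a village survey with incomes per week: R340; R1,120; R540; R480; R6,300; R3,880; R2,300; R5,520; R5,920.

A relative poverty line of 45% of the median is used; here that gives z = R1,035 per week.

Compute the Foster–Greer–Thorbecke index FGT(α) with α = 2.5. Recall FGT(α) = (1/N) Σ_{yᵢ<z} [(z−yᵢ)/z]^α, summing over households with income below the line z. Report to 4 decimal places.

0.0820

Incomes under z: R340, R480, R540 (q = 3 of N = 9).
Gap ratios (z−y)/z: (1035−340)/1035 = 0.6715; (1035−480)/1035 = 0.5362; (1035−540)/1035 = 0.4783.
Raised to α = 2.5: 0.36950; 0.21056; 0.15818.
Sum = 0.738244; FGT(2.5) = 0.738244 / 9 = 0.0820.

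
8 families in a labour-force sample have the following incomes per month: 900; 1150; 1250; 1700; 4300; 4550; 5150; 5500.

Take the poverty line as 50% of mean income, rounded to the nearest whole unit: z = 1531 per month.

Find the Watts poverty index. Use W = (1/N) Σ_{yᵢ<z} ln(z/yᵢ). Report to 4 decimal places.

0.1275

Poor units: 900, 1150, 1250 (q = 3 of N = 8).
Log shortfalls: ln(1531/900) = 0.5313; ln(1531/1150) = 0.2862; ln(1531/1250) = 0.2028.
W = 1.020218 / 8 = 0.1275.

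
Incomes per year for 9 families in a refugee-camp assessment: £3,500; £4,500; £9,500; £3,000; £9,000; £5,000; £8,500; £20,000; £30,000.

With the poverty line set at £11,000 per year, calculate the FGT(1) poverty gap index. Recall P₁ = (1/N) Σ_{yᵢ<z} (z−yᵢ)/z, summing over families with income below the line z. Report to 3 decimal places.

Incomes under z: £3,000, £3,500, £4,500, £5,000, £8,500, £9,000, £9,500 (q = 7 of N = 9).
Relative gaps: (11000−3000)/11000 = 0.7273; (11000−3500)/11000 = 0.6818; (11000−4500)/11000 = 0.5909; (11000−5000)/11000 = 0.5455; (11000−8500)/11000 = 0.2273; (11000−9000)/11000 = 0.1818; (11000−9500)/11000 = 0.1364.
Sum of shortfalls = 3.090909; P₁ averages over all N: 3.090909 / 9 = 0.343.

0.343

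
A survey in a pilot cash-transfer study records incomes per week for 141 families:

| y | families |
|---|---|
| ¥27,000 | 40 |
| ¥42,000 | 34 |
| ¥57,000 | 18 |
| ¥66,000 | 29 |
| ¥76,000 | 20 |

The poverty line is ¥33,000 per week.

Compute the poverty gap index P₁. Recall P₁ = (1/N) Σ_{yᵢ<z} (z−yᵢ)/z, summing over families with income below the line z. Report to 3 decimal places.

Incomes under z: 40×¥27,000 (q = 40 of N = 141).
Shortfall ratios: (33000−27000)/33000 = 0.1818 (×40).
Σ = 7.272727. Dividing by the full population N = 141 gives P₁ = 0.052.

0.052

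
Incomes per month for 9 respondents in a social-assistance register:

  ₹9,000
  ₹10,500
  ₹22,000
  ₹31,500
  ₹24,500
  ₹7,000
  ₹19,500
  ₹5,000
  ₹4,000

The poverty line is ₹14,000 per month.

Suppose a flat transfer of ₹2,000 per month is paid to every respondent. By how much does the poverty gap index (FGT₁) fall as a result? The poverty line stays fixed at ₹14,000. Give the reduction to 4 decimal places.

Before: below the line — ₹4,000, ₹5,000, ₹7,000, ₹9,000, ₹10,500; poverty gap index (FGT₁) = 0.273810.
After the ₹2,000 transfer: below the line — ₹6,000, ₹7,000, ₹9,000, ₹11,000, ₹12,500; poverty gap index (FGT₁) = 0.194444.
Reduction = 0.273810 − 0.194444 = 0.0794.

0.0794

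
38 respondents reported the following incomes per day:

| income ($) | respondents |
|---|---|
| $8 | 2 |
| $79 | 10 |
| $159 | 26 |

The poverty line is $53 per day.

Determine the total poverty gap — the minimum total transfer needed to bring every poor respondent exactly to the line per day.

$90

Incomes under z: 2×$8 (q = 2 of N = 38).
Individual gaps: 2×(53−8) = 90.
Aggregate gap = $90.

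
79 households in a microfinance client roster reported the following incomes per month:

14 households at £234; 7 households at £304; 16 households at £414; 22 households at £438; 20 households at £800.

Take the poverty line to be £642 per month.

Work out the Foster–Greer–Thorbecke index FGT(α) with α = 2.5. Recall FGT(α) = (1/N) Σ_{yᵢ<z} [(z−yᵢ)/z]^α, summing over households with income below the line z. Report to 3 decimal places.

0.106

Below z: 14×£234, 7×£304, 16×£414, 22×£438 (q = 59 of N = 79).
Shortfall ratios: (642−234)/642 = 0.6355 (×14); (642−304)/642 = 0.5265 (×7); (642−414)/642 = 0.3551 (×16); (642−438)/642 = 0.3178 (×22).
Raised to α = 2.5: 0.32197 (×14); 0.20112 (×7); 0.07516 (×16); 0.05692 (×22).
Sum = 8.370147; FGT(2.5) = 8.370147 / 79 = 0.106.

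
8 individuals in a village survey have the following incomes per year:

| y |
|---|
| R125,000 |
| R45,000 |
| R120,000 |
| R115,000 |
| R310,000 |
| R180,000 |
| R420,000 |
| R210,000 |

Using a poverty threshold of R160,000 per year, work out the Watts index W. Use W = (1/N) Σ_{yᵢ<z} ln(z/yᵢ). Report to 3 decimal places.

0.267

Below the line: R45,000, R115,000, R120,000, R125,000 (q = 4 of N = 8).
Log gaps: ln(160000/45000) = 1.2685; ln(160000/115000) = 0.3302; ln(160000/120000) = 0.2877; ln(160000/125000) = 0.2469.
W = 2.133295 / 8 = 0.267.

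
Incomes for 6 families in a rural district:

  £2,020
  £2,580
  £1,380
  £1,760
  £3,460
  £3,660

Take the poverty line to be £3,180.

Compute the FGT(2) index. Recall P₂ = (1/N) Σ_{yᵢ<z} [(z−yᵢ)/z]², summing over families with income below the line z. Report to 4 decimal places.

0.1147

Incomes under z: £1,380, £1,760, £2,020, £2,580 (q = 4 of N = 6).
Shortfall ratios: (3180−1380)/3180 = 0.5660; (3180−1760)/3180 = 0.4465; (3180−2020)/3180 = 0.3648; (3180−2580)/3180 = 0.1887.
Squared: 0.3204; 0.1994; 0.1331; 0.0356.
Sum = 0.688462; P₂ = 0.688462 / 6 = 0.1147.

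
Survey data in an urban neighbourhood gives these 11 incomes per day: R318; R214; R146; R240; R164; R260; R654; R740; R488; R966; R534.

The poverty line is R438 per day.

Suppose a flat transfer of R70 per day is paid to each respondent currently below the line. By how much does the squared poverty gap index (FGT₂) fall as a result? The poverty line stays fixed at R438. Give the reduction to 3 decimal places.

0.071

Before: below the line — R146, R164, R214, R240, R260, R318; squared poverty gap index (FGT₂) = 0.14017.
After the R70 transfer: below the line — R216, R234, R284, R310, R330, R388; squared poverty gap index (FGT₂) = 0.06879.
Reduction = 0.14017 − 0.06879 = 0.071.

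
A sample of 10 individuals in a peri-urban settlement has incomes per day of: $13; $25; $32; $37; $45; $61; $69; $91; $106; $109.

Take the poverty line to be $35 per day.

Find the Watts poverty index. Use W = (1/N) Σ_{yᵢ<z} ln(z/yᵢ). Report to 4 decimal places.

0.1416

Below the line: $13, $25, $32 (q = 3 of N = 10).
Log shortfalls: ln(35/13) = 0.9904; ln(35/25) = 0.3365; ln(35/32) = 0.0896.
W = 1.416483 / 10 = 0.1416.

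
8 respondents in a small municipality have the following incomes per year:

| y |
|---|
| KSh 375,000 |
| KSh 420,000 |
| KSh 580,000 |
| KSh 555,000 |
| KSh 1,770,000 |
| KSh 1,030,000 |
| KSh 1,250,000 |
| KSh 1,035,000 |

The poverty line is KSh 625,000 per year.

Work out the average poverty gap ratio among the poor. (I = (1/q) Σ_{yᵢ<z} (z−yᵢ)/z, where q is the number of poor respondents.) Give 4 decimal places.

0.2280

Below z: KSh 375,000, KSh 420,000, KSh 555,000, KSh 580,000 (q = 4 of N = 8).
Shortfall ratios (z−y)/z: 0.4000, 0.3280, 0.1120, 0.0720; sum = 0.912000.
The income-gap ratio divides by q (the poor only): 0.912000 / 4 = 0.2280.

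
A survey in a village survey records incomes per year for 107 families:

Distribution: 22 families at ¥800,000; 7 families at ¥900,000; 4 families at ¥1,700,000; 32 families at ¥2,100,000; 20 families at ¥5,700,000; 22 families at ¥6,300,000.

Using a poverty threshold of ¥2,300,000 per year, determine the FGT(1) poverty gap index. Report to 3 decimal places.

Below the line: 22×¥800,000, 7×¥900,000, 4×¥1,700,000, 32×¥2,100,000 (q = 65 of N = 107).
Gap ratios (z−y)/z: (2300000−800000)/2300000 = 0.6522 (×22); (2300000−900000)/2300000 = 0.6087 (×7); (2300000−1700000)/2300000 = 0.2609 (×4); (2300000−2100000)/2300000 = 0.0870 (×32).
Σ = 22.434783. Dividing by the full population N = 107 gives P₁ = 0.210.

0.210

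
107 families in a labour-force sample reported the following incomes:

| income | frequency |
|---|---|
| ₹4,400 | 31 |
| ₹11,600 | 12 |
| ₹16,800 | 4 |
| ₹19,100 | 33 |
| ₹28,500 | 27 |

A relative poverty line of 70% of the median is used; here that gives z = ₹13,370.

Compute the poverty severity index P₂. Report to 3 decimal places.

0.132

Below z: 31×₹4,400, 12×₹11,600 (q = 43 of N = 107).
Normalized shortfalls: (13370−4400)/13370 = 0.6709 (×31); (13370−11600)/13370 = 0.1324 (×12).
Squared: 0.4501 (×31); 0.0175 (×12).
Sum = 14.163832; P₂ = 14.163832 / 107 = 0.132.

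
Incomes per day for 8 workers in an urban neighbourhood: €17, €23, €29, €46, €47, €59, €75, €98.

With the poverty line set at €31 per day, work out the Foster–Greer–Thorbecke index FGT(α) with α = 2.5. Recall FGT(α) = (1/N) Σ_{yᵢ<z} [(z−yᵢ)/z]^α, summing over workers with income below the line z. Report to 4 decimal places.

0.0215

Poor units: €17, €23, €29 (q = 3 of N = 8).
Shortfall ratios: (31−17)/31 = 0.4516; (31−23)/31 = 0.2581; (31−29)/31 = 0.0645.
Raised to α = 2.5: 0.13706; 0.03383; 0.00106.
Sum = 0.171950; FGT(2.5) = 0.171950 / 8 = 0.0215.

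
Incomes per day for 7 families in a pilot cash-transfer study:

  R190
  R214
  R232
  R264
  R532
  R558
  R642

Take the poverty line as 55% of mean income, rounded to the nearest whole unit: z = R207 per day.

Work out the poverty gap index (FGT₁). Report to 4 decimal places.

0.0117

Poor units: R190 (q = 1 of N = 7).
Normalized shortfalls: (207−190)/207 = 0.0821.
Sum of shortfalls = 0.082126; P₁ averages over all N: 0.082126 / 7 = 0.0117.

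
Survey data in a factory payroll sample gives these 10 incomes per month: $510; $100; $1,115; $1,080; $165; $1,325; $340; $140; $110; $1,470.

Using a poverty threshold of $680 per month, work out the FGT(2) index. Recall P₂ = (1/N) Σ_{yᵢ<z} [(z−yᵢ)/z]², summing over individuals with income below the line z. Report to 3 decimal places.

Below z: $100, $110, $140, $165, $340, $510 (q = 6 of N = 10).
Shortfall ratios: (680−100)/680 = 0.8529; (680−110)/680 = 0.8382; (680−140)/680 = 0.7941; (680−165)/680 = 0.7574; (680−340)/680 = 0.5000; (680−510)/680 = 0.2500.
Squared: 0.7275; 0.7026; 0.6306; 0.5736; 0.2500; 0.0625.
Sum = 2.946853; P₂ = 2.946853 / 10 = 0.295.

0.295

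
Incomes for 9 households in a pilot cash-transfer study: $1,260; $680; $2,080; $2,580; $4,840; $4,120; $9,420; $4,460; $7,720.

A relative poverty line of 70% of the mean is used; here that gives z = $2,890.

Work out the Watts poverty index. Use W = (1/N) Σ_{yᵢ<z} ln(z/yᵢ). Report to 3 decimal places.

0.302

Below z: $680, $1,260, $2,080, $2,580 (q = 4 of N = 9).
ln(z/y) terms: ln(2890/680) = 1.4469; ln(2890/1260) = 0.8301; ln(2890/2080) = 0.3289; ln(2890/2580) = 0.1135.
W = 2.719419 / 9 = 0.302.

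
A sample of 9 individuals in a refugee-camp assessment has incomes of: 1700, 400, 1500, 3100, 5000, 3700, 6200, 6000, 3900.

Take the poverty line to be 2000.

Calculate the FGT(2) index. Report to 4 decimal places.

Below the line: 400, 1500, 1700 (q = 3 of N = 9).
Gap ratios (z−y)/z: (2000−400)/2000 = 0.8000; (2000−1500)/2000 = 0.2500; (2000−1700)/2000 = 0.1500.
Squared: 0.6400; 0.0625; 0.0225.
Sum = 0.725000; P₂ = 0.725000 / 9 = 0.0806.

0.0806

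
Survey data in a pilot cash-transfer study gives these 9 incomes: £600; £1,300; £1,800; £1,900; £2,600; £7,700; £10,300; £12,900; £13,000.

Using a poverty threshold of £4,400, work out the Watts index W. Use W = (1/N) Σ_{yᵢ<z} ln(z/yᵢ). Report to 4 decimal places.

Below z: £600, £1,300, £1,800, £1,900, £2,600 (q = 5 of N = 9).
Log shortfalls: ln(4400/600) = 1.9924; ln(4400/1300) = 1.2192; ln(4400/1800) = 0.8938; ln(4400/1900) = 0.8398; ln(4400/2600) = 0.5261.
W = 5.471332 / 9 = 0.6079.

0.6079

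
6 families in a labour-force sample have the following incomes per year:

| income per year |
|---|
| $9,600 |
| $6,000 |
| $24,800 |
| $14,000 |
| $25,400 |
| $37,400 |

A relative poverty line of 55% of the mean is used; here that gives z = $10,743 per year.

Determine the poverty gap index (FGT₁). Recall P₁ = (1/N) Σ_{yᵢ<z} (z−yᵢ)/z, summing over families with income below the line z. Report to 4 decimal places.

0.0913

Poor units: $6,000, $9,600 (q = 2 of N = 6).
Shortfall ratios: (10743−6000)/10743 = 0.4415; (10743−9600)/10743 = 0.1064.
Sum of shortfalls = 0.547892; P₁ averages over all N: 0.547892 / 6 = 0.0913.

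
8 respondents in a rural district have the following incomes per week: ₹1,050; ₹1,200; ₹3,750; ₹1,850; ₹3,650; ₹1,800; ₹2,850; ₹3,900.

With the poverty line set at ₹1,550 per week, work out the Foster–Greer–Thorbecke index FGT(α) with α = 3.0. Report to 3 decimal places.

Poor units: ₹1,050, ₹1,200 (q = 2 of N = 8).
Normalized shortfalls: (1550−1050)/1550 = 0.3226; (1550−1200)/1550 = 0.2258.
Raised to α = 3.0: 0.03357; 0.01151.
Sum = 0.045081; FGT(3.0) = 0.045081 / 8 = 0.006.

0.006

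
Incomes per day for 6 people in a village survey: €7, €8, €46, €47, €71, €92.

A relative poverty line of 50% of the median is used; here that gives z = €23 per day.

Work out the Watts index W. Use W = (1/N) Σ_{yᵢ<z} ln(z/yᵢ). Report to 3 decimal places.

Poor units: €7, €8 (q = 2 of N = 6).
Log gaps: ln(23/7) = 1.1896; ln(23/8) = 1.0561.
W = 2.245637 / 6 = 0.374.

0.374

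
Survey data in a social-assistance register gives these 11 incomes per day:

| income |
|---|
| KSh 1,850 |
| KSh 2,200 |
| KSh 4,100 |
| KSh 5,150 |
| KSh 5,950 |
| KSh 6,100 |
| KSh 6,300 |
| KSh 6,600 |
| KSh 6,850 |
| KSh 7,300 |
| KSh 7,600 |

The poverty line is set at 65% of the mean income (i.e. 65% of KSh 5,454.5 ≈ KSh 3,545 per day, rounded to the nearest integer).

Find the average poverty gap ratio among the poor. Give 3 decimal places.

0.429

Incomes under z: KSh 1,850, KSh 2,200 (q = 2 of N = 11).
Relative gaps: 0.4781, 0.3794; sum = 0.857546.
The income-gap ratio divides by q (the poor only): 0.857546 / 2 = 0.429.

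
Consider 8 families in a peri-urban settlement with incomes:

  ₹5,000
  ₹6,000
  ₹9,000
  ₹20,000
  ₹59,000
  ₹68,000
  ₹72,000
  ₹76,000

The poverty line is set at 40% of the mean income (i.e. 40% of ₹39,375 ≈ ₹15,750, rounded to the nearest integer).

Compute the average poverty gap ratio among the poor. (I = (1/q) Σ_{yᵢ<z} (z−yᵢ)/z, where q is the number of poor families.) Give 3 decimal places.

Below the line: ₹5,000, ₹6,000, ₹9,000 (q = 3 of N = 8).
Shortfall ratios (z−y)/z: 0.6825, 0.6190, 0.4286; sum = 1.730159.
The income-gap ratio divides by q (the poor only): 1.730159 / 3 = 0.577.

0.577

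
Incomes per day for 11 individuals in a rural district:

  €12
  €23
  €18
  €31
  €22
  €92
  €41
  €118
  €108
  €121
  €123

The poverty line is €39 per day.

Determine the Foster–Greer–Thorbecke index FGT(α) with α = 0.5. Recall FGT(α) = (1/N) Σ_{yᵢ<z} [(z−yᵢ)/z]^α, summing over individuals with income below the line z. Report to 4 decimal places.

Below the line: €12, €18, €22, €23, €31 (q = 5 of N = 11).
Relative gaps: (39−12)/39 = 0.6923; (39−18)/39 = 0.5385; (39−22)/39 = 0.4359; (39−23)/39 = 0.4103; (39−31)/39 = 0.2051.
Raised to α = 0.5: 0.83205; 0.73380; 0.66023; 0.64051; 0.45291.
Sum = 3.319498; FGT(0.5) = 3.319498 / 11 = 0.3018.

0.3018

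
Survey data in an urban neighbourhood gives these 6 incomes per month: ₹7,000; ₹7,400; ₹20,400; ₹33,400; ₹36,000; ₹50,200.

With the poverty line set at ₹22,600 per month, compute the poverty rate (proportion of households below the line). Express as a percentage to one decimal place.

50.0%

3 of the 6 households have income below ₹22,600.
H = 3/6 = 50.0%.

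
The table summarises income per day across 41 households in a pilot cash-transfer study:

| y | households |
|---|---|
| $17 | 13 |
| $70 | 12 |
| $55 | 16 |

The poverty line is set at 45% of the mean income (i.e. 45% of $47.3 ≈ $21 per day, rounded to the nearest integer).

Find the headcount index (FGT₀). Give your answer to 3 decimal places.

13 of the 41 households have income below $21.
H = 13/41 = 0.317.

0.317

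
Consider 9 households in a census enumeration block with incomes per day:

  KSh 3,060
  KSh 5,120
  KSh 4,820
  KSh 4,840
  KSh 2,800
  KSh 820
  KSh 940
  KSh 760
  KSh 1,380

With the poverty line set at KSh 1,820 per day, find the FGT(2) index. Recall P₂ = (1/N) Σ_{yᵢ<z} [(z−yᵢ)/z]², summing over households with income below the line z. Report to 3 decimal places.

Below z: KSh 760, KSh 820, KSh 940, KSh 1,380 (q = 4 of N = 9).
Relative gaps: (1820−760)/1820 = 0.5824; (1820−820)/1820 = 0.5495; (1820−940)/1820 = 0.4835; (1820−1380)/1820 = 0.2418.
Squared: 0.3392; 0.3019; 0.2338; 0.0584.
Sum = 0.933341; P₂ = 0.933341 / 9 = 0.104.

0.104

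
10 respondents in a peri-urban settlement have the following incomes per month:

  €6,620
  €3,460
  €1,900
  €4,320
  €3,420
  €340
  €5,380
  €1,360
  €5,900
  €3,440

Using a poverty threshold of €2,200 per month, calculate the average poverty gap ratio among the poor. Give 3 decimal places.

0.455

Below z: €340, €1,360, €1,900 (q = 3 of N = 10).
Relative gaps: 0.8455, 0.3818, 0.1364; sum = 1.363636.
The income-gap ratio divides by q (the poor only): 1.363636 / 3 = 0.455.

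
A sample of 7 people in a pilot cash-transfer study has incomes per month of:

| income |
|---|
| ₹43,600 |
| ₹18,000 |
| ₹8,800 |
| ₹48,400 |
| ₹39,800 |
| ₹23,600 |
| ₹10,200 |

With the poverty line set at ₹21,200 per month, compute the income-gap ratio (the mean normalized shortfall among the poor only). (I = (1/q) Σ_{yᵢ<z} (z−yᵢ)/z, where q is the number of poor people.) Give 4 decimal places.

0.4182

Incomes under z: ₹8,800, ₹10,200, ₹18,000 (q = 3 of N = 7).
Shortfall ratios (z−y)/z: 0.5849, 0.5189, 0.1509; sum = 1.254717.
The income-gap ratio divides by q (the poor only): 1.254717 / 3 = 0.4182.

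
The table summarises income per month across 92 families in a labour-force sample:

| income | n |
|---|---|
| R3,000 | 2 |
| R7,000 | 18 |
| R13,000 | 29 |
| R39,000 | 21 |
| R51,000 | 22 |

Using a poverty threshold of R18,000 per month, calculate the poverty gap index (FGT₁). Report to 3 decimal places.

0.225

Poor units: 2×R3,000, 18×R7,000, 29×R13,000 (q = 49 of N = 92).
Normalized shortfalls: (18000−3000)/18000 = 0.8333 (×2); (18000−7000)/18000 = 0.6111 (×18); (18000−13000)/18000 = 0.2778 (×29).
Σ = 20.722222. Dividing by the full population N = 92 gives P₁ = 0.225.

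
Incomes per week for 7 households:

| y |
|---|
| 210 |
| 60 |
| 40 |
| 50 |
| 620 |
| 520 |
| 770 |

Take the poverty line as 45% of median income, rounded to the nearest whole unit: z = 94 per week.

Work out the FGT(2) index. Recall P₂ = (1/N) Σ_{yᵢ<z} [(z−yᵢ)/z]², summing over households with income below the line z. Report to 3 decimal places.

Below the line: 40, 50, 60 (q = 3 of N = 7).
Shortfall ratios: (94−40)/94 = 0.5745; (94−50)/94 = 0.4681; (94−60)/94 = 0.3617.
Squared: 0.3300; 0.2191; 0.1308.
Sum = 0.679946; P₂ = 0.679946 / 7 = 0.097.

0.097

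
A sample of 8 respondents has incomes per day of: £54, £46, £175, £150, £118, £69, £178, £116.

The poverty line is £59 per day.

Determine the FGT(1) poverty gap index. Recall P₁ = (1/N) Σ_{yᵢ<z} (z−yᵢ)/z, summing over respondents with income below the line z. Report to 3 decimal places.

Below z: £46, £54 (q = 2 of N = 8).
Normalized shortfalls: (59−46)/59 = 0.2203; (59−54)/59 = 0.0847.
Σ = 0.305085. Dividing by the full population N = 8 gives P₁ = 0.038.

0.038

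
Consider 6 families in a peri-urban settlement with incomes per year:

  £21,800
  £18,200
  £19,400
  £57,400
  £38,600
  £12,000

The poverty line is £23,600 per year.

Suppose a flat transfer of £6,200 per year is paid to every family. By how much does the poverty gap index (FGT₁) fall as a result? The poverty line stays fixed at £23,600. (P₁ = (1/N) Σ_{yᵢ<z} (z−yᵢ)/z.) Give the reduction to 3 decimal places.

Before: below the line — £12,000, £18,200, £19,400, £21,800; poverty gap index (FGT₁) = 0.16243.
After the £6,200 transfer: below the line — £18,200; poverty gap index (FGT₁) = 0.03814.
Reduction = 0.16243 − 0.03814 = 0.124.

0.124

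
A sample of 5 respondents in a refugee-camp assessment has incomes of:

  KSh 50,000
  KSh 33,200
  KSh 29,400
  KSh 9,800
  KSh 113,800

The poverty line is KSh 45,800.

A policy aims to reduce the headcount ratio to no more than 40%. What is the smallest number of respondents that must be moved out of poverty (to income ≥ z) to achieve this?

1

3 of the 5 respondents are poor, so H = 3/5 = 0.600.
A headcount ratio of at most 40% allows at most ⌊0.40 × 5⌋ = 2 poor respondents.
So at least 3 − 2 = 1 must be lifted.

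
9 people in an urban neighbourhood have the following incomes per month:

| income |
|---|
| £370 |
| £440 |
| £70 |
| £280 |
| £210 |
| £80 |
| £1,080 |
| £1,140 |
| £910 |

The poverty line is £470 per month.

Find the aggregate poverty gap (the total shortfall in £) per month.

Poor units: £70, £80, £210, £280, £370, £440 (q = 6 of N = 9).
Individual gaps: 470−70 = 400; 470−80 = 390; 470−210 = 260; 470−280 = 190; 470−370 = 100; 470−440 = 30.
Aggregate gap = £1,370.

£1,370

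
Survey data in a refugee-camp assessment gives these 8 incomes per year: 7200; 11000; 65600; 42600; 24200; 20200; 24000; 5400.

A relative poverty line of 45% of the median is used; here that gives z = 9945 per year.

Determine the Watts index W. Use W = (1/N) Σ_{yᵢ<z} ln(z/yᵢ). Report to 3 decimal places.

0.117

Below the line: 5400, 7200 (q = 2 of N = 8).
ln(z/y) terms: ln(9945/5400) = 0.6107; ln(9945/7200) = 0.3230.
W = 0.933660 / 8 = 0.117.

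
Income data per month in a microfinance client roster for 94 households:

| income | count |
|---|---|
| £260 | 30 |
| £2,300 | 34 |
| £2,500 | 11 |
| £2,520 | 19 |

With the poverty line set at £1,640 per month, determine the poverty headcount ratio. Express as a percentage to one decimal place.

30 of the 94 households have income below £1,640.
H = 30/94 = 31.9%.

31.9%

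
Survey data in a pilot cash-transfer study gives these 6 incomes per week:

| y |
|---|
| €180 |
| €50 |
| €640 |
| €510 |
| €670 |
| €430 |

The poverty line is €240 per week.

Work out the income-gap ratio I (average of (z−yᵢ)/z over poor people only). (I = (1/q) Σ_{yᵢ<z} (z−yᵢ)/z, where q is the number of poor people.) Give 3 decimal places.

0.521

Below the line: €50, €180 (q = 2 of N = 6).
Relative gaps: 0.7917, 0.2500; sum = 1.041667.
The income-gap ratio divides by q (the poor only): 1.041667 / 2 = 0.521.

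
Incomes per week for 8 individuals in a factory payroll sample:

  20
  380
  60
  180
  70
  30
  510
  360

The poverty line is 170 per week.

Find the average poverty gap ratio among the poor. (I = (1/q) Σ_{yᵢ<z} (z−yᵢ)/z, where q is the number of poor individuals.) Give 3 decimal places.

Poor units: 20, 30, 60, 70 (q = 4 of N = 8).
Shortfall ratios (z−y)/z: 0.8824, 0.8235, 0.6471, 0.5882; sum = 2.941176.
I averages over the q = 4 poor units only: 2.941176 / 4 = 0.735.

0.735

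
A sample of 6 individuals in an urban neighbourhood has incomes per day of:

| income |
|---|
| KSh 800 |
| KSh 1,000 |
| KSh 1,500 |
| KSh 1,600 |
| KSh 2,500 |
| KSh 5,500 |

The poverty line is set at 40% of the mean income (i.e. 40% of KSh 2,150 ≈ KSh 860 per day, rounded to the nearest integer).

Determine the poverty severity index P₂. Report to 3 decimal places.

Below the line: KSh 800 (q = 1 of N = 6).
Relative gaps: (860−800)/860 = 0.0698.
Squared: 0.0049.
Sum = 0.004867; P₂ = 0.004867 / 6 = 0.001.

0.001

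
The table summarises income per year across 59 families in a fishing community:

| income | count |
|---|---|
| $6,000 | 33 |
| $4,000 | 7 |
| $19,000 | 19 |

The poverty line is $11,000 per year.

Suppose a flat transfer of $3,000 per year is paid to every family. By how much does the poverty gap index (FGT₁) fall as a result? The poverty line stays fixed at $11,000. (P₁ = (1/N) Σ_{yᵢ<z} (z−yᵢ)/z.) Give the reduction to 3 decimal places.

Before: below the line — 7×$4,000, 33×$6,000; poverty gap index (FGT₁) = 0.32974.
After the $3,000 transfer: below the line — 7×$7,000, 33×$9,000; poverty gap index (FGT₁) = 0.14484.
Reduction = 0.32974 − 0.14484 = 0.185.

0.185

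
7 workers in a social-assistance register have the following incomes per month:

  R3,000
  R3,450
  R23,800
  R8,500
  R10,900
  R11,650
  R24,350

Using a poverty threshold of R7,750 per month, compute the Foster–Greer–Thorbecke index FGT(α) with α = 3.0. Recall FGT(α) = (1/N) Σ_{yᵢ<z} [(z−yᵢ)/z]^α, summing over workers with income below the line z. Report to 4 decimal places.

Below z: R3,000, R3,450 (q = 2 of N = 7).
Relative gaps: (7750−3000)/7750 = 0.6129; (7750−3450)/7750 = 0.5548.
Raised to α = 3.0: 0.23024; 0.17080.
Sum = 0.401042; FGT(3.0) = 0.401042 / 7 = 0.0573.

0.0573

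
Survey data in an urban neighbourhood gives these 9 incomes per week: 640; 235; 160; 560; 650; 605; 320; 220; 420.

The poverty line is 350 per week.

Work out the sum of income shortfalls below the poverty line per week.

465

Incomes under z: 160, 220, 235, 320 (q = 4 of N = 9).
Individual gaps: 350−160 = 190; 350−220 = 130; 350−235 = 115; 350−320 = 30.
Aggregate gap = 465.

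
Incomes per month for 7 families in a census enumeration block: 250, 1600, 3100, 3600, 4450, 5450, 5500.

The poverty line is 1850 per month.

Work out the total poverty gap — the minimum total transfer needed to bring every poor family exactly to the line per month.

1850

Below z: 250, 1600 (q = 2 of N = 7).
Individual gaps: 1850−250 = 1600; 1850−1600 = 250.
Aggregate gap = 1850.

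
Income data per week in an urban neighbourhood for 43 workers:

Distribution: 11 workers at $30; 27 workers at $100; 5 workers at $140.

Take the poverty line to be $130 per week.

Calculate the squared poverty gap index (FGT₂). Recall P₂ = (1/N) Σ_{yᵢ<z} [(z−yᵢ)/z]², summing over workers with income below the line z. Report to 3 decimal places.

0.185

Below the line: 11×$30, 27×$100 (q = 38 of N = 43).
Normalized shortfalls: (130−30)/130 = 0.7692 (×11); (130−100)/130 = 0.2308 (×27).
Squared: 0.5917 (×11); 0.0533 (×27).
Sum = 7.946746; P₂ = 7.946746 / 43 = 0.185.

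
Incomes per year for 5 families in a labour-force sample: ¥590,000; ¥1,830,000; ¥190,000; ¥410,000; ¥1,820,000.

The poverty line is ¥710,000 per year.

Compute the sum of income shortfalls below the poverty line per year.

Poor units: ¥190,000, ¥410,000, ¥590,000 (q = 3 of N = 5).
Individual gaps: 710000−190000 = 520000; 710000−410000 = 300000; 710000−590000 = 120000.
Aggregate gap = ¥940,000.

¥940,000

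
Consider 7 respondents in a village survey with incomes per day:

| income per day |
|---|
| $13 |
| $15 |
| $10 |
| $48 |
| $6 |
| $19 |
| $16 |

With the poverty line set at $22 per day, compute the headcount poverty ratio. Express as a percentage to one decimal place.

85.7%

6 of the 7 respondents have income below $22.
H = 6/7 = 85.7%.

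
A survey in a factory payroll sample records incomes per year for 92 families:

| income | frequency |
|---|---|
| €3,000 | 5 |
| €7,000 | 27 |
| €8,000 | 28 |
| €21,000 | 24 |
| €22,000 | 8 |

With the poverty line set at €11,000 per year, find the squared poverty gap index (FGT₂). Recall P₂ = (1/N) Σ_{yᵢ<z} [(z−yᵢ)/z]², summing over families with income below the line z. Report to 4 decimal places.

0.0902

Incomes under z: 5×€3,000, 27×€7,000, 28×€8,000 (q = 60 of N = 92).
Relative gaps: (11000−3000)/11000 = 0.7273 (×5); (11000−7000)/11000 = 0.3636 (×27); (11000−8000)/11000 = 0.2727 (×28).
Squared: 0.5289 (×5); 0.1322 (×27); 0.0744 (×28).
Sum = 8.297521; P₂ = 8.297521 / 92 = 0.0902.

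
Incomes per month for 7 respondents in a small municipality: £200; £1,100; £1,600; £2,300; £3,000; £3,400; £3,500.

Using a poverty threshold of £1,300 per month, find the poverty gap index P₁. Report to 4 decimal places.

Below z: £200, £1,100 (q = 2 of N = 7).
Relative gaps: (1300−200)/1300 = 0.8462; (1300−1100)/1300 = 0.1538.
Sum of shortfalls = 1.000000; P₁ averages over all N: 1.000000 / 7 = 0.1429.

0.1429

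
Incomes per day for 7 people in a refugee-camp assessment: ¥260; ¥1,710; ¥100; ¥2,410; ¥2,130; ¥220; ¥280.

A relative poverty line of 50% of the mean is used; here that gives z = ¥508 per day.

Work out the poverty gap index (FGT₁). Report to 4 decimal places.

0.3296

Poor units: ¥100, ¥220, ¥260, ¥280 (q = 4 of N = 7).
Normalized shortfalls: (508−100)/508 = 0.8031; (508−220)/508 = 0.5669; (508−260)/508 = 0.4882; (508−280)/508 = 0.4488.
Sum of shortfalls = 2.307087; P₁ averages over all N: 2.307087 / 7 = 0.3296.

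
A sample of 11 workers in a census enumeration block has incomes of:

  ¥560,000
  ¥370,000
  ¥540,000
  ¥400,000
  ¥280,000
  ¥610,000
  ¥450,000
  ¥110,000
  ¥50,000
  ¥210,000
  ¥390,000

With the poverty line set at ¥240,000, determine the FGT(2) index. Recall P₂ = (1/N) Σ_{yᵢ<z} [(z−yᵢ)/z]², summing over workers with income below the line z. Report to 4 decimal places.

Poor units: ¥50,000, ¥110,000, ¥210,000 (q = 3 of N = 11).
Normalized shortfalls: (240000−50000)/240000 = 0.7917; (240000−110000)/240000 = 0.5417; (240000−210000)/240000 = 0.1250.
Squared: 0.6267; 0.2934; 0.0156.
Sum = 0.935764; P₂ = 0.935764 / 11 = 0.0851.

0.0851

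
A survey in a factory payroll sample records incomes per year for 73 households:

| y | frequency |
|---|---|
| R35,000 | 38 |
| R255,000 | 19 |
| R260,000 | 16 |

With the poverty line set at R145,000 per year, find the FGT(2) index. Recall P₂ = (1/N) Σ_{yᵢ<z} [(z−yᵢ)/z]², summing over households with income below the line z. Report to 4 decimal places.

Below z: 38×R35,000 (q = 38 of N = 73).
Relative gaps: (145000−35000)/145000 = 0.7586 (×38).
Squared: 0.5755 (×38).
Sum = 21.869203; P₂ = 21.869203 / 73 = 0.2996.

0.2996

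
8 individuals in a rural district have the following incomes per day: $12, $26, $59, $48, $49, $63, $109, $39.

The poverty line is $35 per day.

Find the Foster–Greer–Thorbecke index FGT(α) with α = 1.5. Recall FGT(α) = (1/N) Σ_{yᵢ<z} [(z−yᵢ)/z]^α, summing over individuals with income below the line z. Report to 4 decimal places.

Incomes under z: $12, $26 (q = 2 of N = 8).
Shortfall ratios: (35−12)/35 = 0.6571; (35−26)/35 = 0.2571.
Raised to α = 1.5: 0.53271; 0.13040.
Sum = 0.663104; FGT(1.5) = 0.663104 / 8 = 0.0829.

0.0829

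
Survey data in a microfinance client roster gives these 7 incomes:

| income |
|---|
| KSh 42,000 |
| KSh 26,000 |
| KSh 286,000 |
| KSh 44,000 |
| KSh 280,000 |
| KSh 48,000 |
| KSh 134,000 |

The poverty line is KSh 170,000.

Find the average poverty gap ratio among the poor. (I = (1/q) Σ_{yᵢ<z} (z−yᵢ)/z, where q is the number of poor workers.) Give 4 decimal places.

0.6541

Incomes under z: KSh 26,000, KSh 42,000, KSh 44,000, KSh 48,000, KSh 134,000 (q = 5 of N = 7).
Relative gaps: 0.8471, 0.7529, 0.7412, 0.7176, 0.2118; sum = 3.270588.
I averages over the q = 5 poor units only: 3.270588 / 5 = 0.6541.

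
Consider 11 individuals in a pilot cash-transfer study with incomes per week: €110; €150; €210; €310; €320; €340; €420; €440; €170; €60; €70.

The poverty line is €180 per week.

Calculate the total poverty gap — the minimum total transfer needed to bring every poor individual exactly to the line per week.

Poor units: €60, €70, €110, €150, €170 (q = 5 of N = 11).
Individual gaps: 180−60 = 120; 180−70 = 110; 180−110 = 70; 180−150 = 30; 180−170 = 10.
Aggregate gap = €340.

€340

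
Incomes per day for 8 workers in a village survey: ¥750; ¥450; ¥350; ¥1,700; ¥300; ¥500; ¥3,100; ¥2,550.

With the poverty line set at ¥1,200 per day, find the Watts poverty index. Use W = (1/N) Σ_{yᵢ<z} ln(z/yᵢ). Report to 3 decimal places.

0.618

Below z: ¥300, ¥350, ¥450, ¥500, ¥750 (q = 5 of N = 8).
ln(z/y) terms: ln(1200/300) = 1.3863; ln(1200/350) = 1.2321; ln(1200/450) = 0.9808; ln(1200/500) = 0.8755; ln(1200/750) = 0.4700.
W = 4.944740 / 8 = 0.618.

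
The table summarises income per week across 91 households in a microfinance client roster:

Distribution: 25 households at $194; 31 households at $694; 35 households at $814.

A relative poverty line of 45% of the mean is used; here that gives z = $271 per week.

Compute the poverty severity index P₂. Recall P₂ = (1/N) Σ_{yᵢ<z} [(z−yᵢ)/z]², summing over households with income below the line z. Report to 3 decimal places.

Below the line: 25×$194 (q = 25 of N = 91).
Normalized shortfalls: (271−194)/271 = 0.2841 (×25).
Squared: 0.0807 (×25).
Sum = 2.018287; P₂ = 2.018287 / 91 = 0.022.

0.022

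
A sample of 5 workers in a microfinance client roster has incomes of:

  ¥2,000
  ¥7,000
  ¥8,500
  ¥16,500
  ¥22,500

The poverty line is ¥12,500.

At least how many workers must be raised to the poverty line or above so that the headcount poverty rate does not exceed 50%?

1

Currently q = 3 of N = 5 are below the line (H = 0.600).
A headcount ratio of at most 50% allows at most ⌊0.50 × 5⌋ = 2 poor workers.
So at least 3 − 2 = 1 must be lifted.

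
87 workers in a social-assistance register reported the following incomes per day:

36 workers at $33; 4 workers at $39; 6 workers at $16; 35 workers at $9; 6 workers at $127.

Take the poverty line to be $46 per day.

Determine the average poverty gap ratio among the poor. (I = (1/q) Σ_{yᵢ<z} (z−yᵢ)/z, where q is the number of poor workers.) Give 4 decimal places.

Poor units: 35×$9, 6×$16, 36×$33, 4×$39 (q = 81 of N = 87).
Relative gaps: 0.8043 (×35), 0.6522 (×6), 0.2826 (×36), 0.1522 (×4); sum = 42.847826.
The income-gap ratio divides by q (the poor only): 42.847826 / 81 = 0.5290.

0.5290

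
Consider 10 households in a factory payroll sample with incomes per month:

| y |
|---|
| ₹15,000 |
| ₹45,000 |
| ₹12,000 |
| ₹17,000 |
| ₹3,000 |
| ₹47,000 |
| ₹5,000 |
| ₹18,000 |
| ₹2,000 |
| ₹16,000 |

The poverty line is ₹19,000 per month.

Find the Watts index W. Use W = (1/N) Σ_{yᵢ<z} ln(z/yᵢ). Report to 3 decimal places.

Poor units: ₹2,000, ₹3,000, ₹5,000, ₹12,000, ₹15,000, ₹16,000, ₹17,000, ₹18,000 (q = 8 of N = 10).
Log gaps: ln(19000/2000) = 2.2513; ln(19000/3000) = 1.8458; ln(19000/5000) = 1.3350; ln(19000/12000) = 0.4595; ln(19000/15000) = 0.2364; ln(19000/16000) = 0.1719; ln(19000/17000) = 0.1112; ln(19000/18000) = 0.0541.
W = 6.465184 / 10 = 0.647.

0.647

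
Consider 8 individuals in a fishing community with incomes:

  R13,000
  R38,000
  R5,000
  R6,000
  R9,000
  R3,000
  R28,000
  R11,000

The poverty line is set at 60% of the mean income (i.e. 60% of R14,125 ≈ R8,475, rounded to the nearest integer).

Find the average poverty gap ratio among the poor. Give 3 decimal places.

Incomes under z: R3,000, R5,000, R6,000 (q = 3 of N = 8).
Shortfall ratios (z−y)/z: 0.6460, 0.4100, 0.2920; sum = 1.348083.
I averages over the q = 3 poor units only: 1.348083 / 3 = 0.449.

0.449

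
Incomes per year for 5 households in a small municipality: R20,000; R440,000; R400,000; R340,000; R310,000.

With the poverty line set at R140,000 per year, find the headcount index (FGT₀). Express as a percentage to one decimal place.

20.0%

1 of the 5 households have income below R140,000.
H = 1/5 = 20.0%.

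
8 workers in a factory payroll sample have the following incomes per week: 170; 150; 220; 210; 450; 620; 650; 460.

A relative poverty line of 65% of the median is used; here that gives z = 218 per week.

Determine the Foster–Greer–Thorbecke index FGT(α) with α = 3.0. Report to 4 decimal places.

0.0051

Incomes under z: 150, 170, 210 (q = 3 of N = 8).
Gap ratios (z−y)/z: (218−150)/218 = 0.3119; (218−170)/218 = 0.2202; (218−210)/218 = 0.0367.
Raised to α = 3.0: 0.03035; 0.01067; 0.00005.
Sum = 0.041074; FGT(3.0) = 0.041074 / 8 = 0.0051.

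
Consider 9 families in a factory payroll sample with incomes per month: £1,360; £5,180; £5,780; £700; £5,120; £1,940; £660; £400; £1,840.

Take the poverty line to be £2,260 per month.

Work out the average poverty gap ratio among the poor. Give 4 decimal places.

0.4912

Poor units: £400, £660, £700, £1,360, £1,840, £1,940 (q = 6 of N = 9).
Relative gaps: 0.8230, 0.7080, 0.6903, 0.3982, 0.1858, 0.1416; sum = 2.946903.
I averages over the q = 6 poor units only: 2.946903 / 6 = 0.4912.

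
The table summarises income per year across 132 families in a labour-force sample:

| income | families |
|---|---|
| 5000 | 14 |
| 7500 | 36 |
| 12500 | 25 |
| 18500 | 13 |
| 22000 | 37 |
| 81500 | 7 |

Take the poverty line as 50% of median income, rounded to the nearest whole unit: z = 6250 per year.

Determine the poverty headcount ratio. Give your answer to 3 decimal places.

14 of the 132 families have income below 6250.
H = 14/132 = 0.106.

0.106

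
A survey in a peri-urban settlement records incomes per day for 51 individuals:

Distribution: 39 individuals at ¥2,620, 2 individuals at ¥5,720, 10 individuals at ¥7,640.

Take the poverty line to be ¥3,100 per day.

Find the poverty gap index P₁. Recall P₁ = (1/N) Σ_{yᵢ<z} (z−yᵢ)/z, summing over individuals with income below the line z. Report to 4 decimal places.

0.1184

Below z: 39×¥2,620 (q = 39 of N = 51).
Gap ratios (z−y)/z: (3100−2620)/3100 = 0.1548 (×39).
Σ = 6.038710. Dividing by the full population N = 51 gives P₁ = 0.1184.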